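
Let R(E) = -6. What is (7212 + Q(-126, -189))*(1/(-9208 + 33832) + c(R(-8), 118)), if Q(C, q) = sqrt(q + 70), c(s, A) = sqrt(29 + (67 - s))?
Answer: (1 + 24624*sqrt(102))*(7212 + I*sqrt(119))/24624 ≈ 72838.0 + 110.17*I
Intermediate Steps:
c(s, A) = sqrt(96 - s)
Q(C, q) = sqrt(70 + q)
(7212 + Q(-126, -189))*(1/(-9208 + 33832) + c(R(-8), 118)) = (7212 + sqrt(70 - 189))*(1/(-9208 + 33832) + sqrt(96 - 1*(-6))) = (7212 + sqrt(-119))*(1/24624 + sqrt(96 + 6)) = (7212 + I*sqrt(119))*(1/24624 + sqrt(102))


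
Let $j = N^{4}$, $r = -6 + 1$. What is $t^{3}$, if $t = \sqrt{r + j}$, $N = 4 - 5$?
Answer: $- 8 i \approx - 8.0 i$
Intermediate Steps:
$r = -5$
$N = -1$ ($N = 4 - 5 = -1$)
$j = 1$ ($j = \left(-1\right)^{4} = 1$)
$t = 2 i$ ($t = \sqrt{-5 + 1} = \sqrt{-4} = 2 i \approx 2.0 i$)
$t^{3} = \left(2 i\right)^{3} = - 8 i$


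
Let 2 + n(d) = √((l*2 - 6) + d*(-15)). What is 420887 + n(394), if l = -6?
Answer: 420885 + 2*I*√1482 ≈ 4.2089e+5 + 76.994*I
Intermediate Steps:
n(d) = -2 + √(-18 - 15*d) (n(d) = -2 + √((-6*2 - 6) + d*(-15)) = -2 + √((-12 - 6) - 15*d) = -2 + √(-18 - 15*d))
420887 + n(394) = 420887 + (-2 + √(-18 - 15*394)) = 420887 + (-2 + √(-18 - 5910)) = 420887 + (-2 + √(-5928)) = 420887 + (-2 + 2*I*√1482) = 420885 + 2*I*√1482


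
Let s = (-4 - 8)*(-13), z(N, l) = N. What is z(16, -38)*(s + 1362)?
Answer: 24288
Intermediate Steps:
s = 156 (s = -12*(-13) = 156)
z(16, -38)*(s + 1362) = 16*(156 + 1362) = 16*1518 = 24288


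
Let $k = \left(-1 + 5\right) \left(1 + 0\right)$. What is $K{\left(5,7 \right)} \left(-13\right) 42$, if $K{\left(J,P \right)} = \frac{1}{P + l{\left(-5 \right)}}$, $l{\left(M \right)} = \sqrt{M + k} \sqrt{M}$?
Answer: $- \frac{1911}{22} - \frac{273 \sqrt{5}}{22} \approx -114.61$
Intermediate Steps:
$k = 4$ ($k = 4 \cdot 1 = 4$)
$l{\left(M \right)} = \sqrt{M} \sqrt{4 + M}$ ($l{\left(M \right)} = \sqrt{M + 4} \sqrt{M} = \sqrt{4 + M} \sqrt{M} = \sqrt{M} \sqrt{4 + M}$)
$K{\left(J,P \right)} = \frac{1}{P - \sqrt{5}}$ ($K{\left(J,P \right)} = \frac{1}{P + \sqrt{-5} \sqrt{4 - 5}} = \frac{1}{P + i \sqrt{5} \sqrt{-1}} = \frac{1}{P + i \sqrt{5} i} = \frac{1}{P - \sqrt{5}}$)
$K{\left(5,7 \right)} \left(-13\right) 42 = \frac{1}{7 - \sqrt{5}} \left(-13\right) 42 = - \frac{13}{7 - \sqrt{5}} \cdot 42 = - \frac{546}{7 - \sqrt{5}}$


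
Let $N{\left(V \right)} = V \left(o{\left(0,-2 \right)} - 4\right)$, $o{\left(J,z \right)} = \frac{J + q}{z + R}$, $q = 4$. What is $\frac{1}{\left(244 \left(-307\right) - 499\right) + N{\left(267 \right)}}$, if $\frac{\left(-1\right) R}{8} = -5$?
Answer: $- \frac{19}{1452491} \approx -1.3081 \cdot 10^{-5}$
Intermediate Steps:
$R = 40$ ($R = \left(-8\right) \left(-5\right) = 40$)
$o{\left(J,z \right)} = \frac{4 + J}{40 + z}$ ($o{\left(J,z \right)} = \frac{J + 4}{z + 40} = \frac{4 + J}{40 + z}$)
$N{\left(V \right)} = - \frac{74 V}{19}$ ($N{\left(V \right)} = V \left(\frac{4 + 0}{40 - 2} - 4\right) = V \left(\frac{1}{38} \cdot 4 - 4\right) = V \left(\frac{2}{19} - 4\right) = V \left(- \frac{74}{19}\right) = - \frac{74 V}{19}$)
$\frac{1}{\left(244 \left(-307\right) - 499\right) + N{\left(267 \right)}} = \frac{1}{\left(244 \left(-307\right) - 499\right) - \frac{19758}{19}} = \frac{1}{\left(-74908 - 499\right) - \frac{19758}{19}} = \frac{1}{-75407 - \frac{19758}{19}} = \frac{1}{- \frac{1452491}{19}} = - \frac{19}{1452491}$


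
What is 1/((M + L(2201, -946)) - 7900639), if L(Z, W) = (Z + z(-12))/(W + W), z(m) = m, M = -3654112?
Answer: -172/1987417371 ≈ -8.6544e-8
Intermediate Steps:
L(Z, W) = (-12 + Z)/(2*W) (L(Z, W) = (Z - 12)/(W + W) = (-12 + Z)/((2*W)) = (-12 + Z)*(1/(2*W)) = (-12 + Z)/(2*W))
1/((M + L(2201, -946)) - 7900639) = 1/((-3654112 + (½)*(-12 + 2201)/(-946)) - 7900639) = 1/((-3654112 + (½)*(-1/946)*2189) - 7900639) = 1/((-3654112 - 199/172) - 7900639) = 1/(-628507463/172 - 7900639) = 1/(-1987417371/172) = -172/1987417371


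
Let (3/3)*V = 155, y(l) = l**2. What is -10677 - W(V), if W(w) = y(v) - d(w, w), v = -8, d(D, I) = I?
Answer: -10586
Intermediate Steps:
V = 155
W(w) = 64 - w (W(w) = (-8)**2 - w = 64 - w)
-10677 - W(V) = -10677 - (64 - 1*155) = -10677 - (64 - 155) = -10677 - 1*(-91) = -10677 + 91 = -10586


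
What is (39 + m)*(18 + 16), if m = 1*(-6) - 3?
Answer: 1020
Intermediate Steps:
m = -9 (m = -6 - 3 = -9)
(39 + m)*(18 + 16) = (39 - 9)*(18 + 16) = 30*34 = 1020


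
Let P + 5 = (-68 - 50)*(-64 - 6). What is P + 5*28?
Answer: 8395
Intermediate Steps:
P = 8255 (P = -5 + (-68 - 50)*(-64 - 6) = -5 - 118*(-70) = -5 + 8260 = 8255)
P + 5*28 = 8255 + 5*28 = 8255 + 140 = 8395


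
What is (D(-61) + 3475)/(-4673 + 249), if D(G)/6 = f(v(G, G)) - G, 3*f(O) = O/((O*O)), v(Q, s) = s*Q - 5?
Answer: -7136579/8219792 ≈ -0.86822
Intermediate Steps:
v(Q, s) = -5 + Q*s (v(Q, s) = Q*s - 5 = -5 + Q*s)
f(O) = 1/(3*O) (f(O) = (O/((O*O)))/3 = (O/(O²))/3 = (O/O²)/3 = 1/(3*O))
D(G) = -6*G + 2/(-5 + G²) (D(G) = 6*(1/(3*(-5 + G*G)) - G) = 6*(1/(3*(-5 + G²)) - G) = 6*(-G + 1/(3*(-5 + G²))) = -6*G + 2/(-5 + G²))
(D(-61) + 3475)/(-4673 + 249) = (2*(1 - 3*(-61)*(-5 + (-61)²))/(-5 + (-61)²) + 3475)/(-4673 + 249) = (2*(1 - 3*(-61)*(-5 + 3721))/(-5 + 3721) + 3475)/(-4424) = (2*(1 - 3*(-61)*3716)/3716 + 3475)*(-1/4424) = (2*(1/3716)*(1 + 680028) + 3475)*(-1/4424) = (2*(1/3716)*680029 + 3475)*(-1/4424) = (680029/1858 + 3475)*(-1/4424) = (7136579/1858)*(-1/4424) = -7136579/8219792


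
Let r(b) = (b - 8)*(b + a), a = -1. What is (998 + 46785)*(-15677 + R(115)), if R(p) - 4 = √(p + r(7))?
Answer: -748902959 + 47783*√109 ≈ -7.4840e+8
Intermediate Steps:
r(b) = (-1 + b)*(-8 + b) (r(b) = (b - 8)*(b - 1) = (-8 + b)*(-1 + b) = (-1 + b)*(-8 + b))
R(p) = 4 + √(-6 + p) (R(p) = 4 + √(p + (8 + 7² - 9*7)) = 4 + √(p + (8 + 49 - 63)) = 4 + √(p - 6) = 4 + √(-6 + p))
(998 + 46785)*(-15677 + R(115)) = (998 + 46785)*(-15677 + (4 + √(-6 + 115))) = 47783*(-15677 + (4 + √109)) = 47783*(-15673 + √109) = -748902959 + 47783*√109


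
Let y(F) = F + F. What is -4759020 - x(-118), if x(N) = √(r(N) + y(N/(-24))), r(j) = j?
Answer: -4759020 - I*√3894/6 ≈ -4.759e+6 - 10.4*I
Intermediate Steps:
y(F) = 2*F
x(N) = √33*√N/6 (x(N) = √(N + 2*(N/(-24))) = √(N + 2*(N*(-1/24))) = √(N + 2*(-N/24)) = √(N - N/12) = √(11*N/12) = √33*√N/6)
-4759020 - x(-118) = -4759020 - √33*√(-118)/6 = -4759020 - √33*I*√118/6 = -4759020 - I*√3894/6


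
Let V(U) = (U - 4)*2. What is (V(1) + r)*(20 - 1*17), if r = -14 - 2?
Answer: -66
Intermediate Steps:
r = -16
V(U) = -8 + 2*U (V(U) = (-4 + U)*2 = -8 + 2*U)
(V(1) + r)*(20 - 1*17) = ((-8 + 2*1) - 16)*(20 - 1*17) = ((-8 + 2) - 16)*(20 - 17) = (-6 - 16)*3 = -22*3 = -66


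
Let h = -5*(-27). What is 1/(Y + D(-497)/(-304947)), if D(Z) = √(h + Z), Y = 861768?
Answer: 40069054830633156/34530229243285073579989 + 304947*I*√362/69060458486570147159978 ≈ 1.1604e-6 + 8.4013e-17*I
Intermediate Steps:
h = 135
D(Z) = √(135 + Z)
1/(Y + D(-497)/(-304947)) = 1/(861768 + √(135 - 497)/(-304947)) = 1/(861768 + √(-362)*(-1/304947)) = 1/(861768 + (I*√362)*(-1/304947)) = 1/(861768 - I*√362/304947)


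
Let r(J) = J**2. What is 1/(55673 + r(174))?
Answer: 1/85949 ≈ 1.1635e-5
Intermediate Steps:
1/(55673 + r(174)) = 1/(55673 + 174**2) = 1/(55673 + 30276) = 1/85949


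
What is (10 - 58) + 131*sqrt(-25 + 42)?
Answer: -48 + 131*sqrt(17) ≈ 492.13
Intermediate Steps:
(10 - 58) + 131*sqrt(-25 + 42) = -48 + 131*sqrt(17)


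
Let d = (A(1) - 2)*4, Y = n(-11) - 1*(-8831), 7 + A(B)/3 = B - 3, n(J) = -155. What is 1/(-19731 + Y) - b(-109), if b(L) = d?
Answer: 1282379/11055 ≈ 116.00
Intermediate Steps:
A(B) = -30 + 3*B (A(B) = -21 + 3*(B - 3) = -21 + 3*(-3 + B) = -21 + (-9 + 3*B) = -30 + 3*B)
Y = 8676 (Y = -155 - 1*(-8831) = -155 + 8831 = 8676)
d = -116 (d = ((-30 + 3*1) - 2)*4 = ((-30 + 3) - 2)*4 = (-27 - 2)*4 = -29*4 = -116)
b(L) = -116
1/(-19731 + Y) - b(-109) = 1/(-19731 + 8676) - 1*(-116) = 1/(-11055) + 116 = -1/11055 + 116 = 1282379/11055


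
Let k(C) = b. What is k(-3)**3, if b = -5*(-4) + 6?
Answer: 17576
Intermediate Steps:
b = 26 (b = 20 + 6 = 26)
k(C) = 26
k(-3)**3 = 26**3 = 17576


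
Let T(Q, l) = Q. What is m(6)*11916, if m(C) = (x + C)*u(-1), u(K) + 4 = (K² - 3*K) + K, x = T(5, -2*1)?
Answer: -131076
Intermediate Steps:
x = 5
u(K) = -4 + K² - 2*K (u(K) = -4 + ((K² - 3*K) + K) = -4 + (K² - 2*K) = -4 + K² - 2*K)
m(C) = -5 - C (m(C) = (5 + C)*(-4 + (-1)² - 2*(-1)) = (5 + C)*(-4 + 1 + 2) = (5 + C)*(-1) = -5 - C)
m(6)*11916 = (-5 - 1*6)*11916 = (-5 - 6)*11916 = -11*11916 = -131076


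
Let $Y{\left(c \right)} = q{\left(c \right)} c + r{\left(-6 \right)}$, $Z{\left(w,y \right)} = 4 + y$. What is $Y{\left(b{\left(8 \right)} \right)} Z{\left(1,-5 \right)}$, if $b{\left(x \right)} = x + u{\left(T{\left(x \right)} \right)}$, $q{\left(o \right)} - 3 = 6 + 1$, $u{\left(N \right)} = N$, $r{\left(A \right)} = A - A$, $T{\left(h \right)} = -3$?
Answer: $-50$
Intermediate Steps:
$r{\left(A \right)} = 0$
$q{\left(o \right)} = 10$ ($q{\left(o \right)} = 3 + \left(6 + 1\right) = 3 + 7 = 10$)
$b{\left(x \right)} = -3 + x$ ($b{\left(x \right)} = x - 3 = -3 + x$)
$Y{\left(c \right)} = 10 c$ ($Y{\left(c \right)} = 10 c + 0 = 10 c$)
$Y{\left(b{\left(8 \right)} \right)} Z{\left(1,-5 \right)} = 10 \left(-3 + 8\right) \left(4 - 5\right) = 10 \cdot 5 \left(-1\right) = 50 \left(-1\right) = -50$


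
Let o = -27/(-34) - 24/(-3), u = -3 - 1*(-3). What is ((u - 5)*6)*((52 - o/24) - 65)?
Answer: 54535/136 ≈ 400.99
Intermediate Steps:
u = 0 (u = -3 + 3 = 0)
o = 299/34 (o = -27*(-1/34) - 24*(-1/3) = 27/34 + 8 = 299/34 ≈ 8.7941)
((u - 5)*6)*((52 - o/24) - 65) = ((0 - 5)*6)*((52 - 299/(34*24)) - 65) = (-5*6)*((52 - 299/(34*24)) - 65) = -30*((52 - 1*299/816) - 65) = -30*((52 - 299/816) - 65) = -30*(42133/816 - 65) = -30*(-10907/816) = 54535/136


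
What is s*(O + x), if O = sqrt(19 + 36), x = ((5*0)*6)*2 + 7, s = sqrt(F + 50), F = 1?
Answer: sqrt(51)*(7 + sqrt(55)) ≈ 102.95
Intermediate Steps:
s = sqrt(51) (s = sqrt(1 + 50) = sqrt(51) ≈ 7.1414)
x = 7 (x = (0*6)*2 + 7 = 0*2 + 7 = 0 + 7 = 7)
O = sqrt(55) ≈ 7.4162
s*(O + x) = sqrt(51)*(sqrt(55) + 7) = sqrt(51)*(7 + sqrt(55))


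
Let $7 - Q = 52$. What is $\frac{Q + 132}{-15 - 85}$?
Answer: $- \frac{87}{100} \approx -0.87$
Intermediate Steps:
$Q = -45$ ($Q = 7 - 52 = -45$)
$\frac{Q + 132}{-15 - 85} = \frac{-45 + 132}{-15 - 85} = \frac{1}{-100} \cdot 87 = \left(- \frac{1}{100}\right) 87 = - \frac{87}{100}$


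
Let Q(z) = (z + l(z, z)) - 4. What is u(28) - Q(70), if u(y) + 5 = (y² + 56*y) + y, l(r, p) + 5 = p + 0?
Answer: 2244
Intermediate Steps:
l(r, p) = -5 + p (l(r, p) = -5 + (p + 0) = -5 + p)
Q(z) = -9 + 2*z (Q(z) = (z + (-5 + z)) - 4 = (-5 + 2*z) - 4 = -9 + 2*z)
u(y) = -5 + y² + 57*y (u(y) = -5 + ((y² + 56*y) + y) = -5 + (y² + 57*y) = -5 + y² + 57*y)
u(28) - Q(70) = (-5 + 28² + 57*28) - (-9 + 2*70) = (-5 + 784 + 1596) - (-9 + 140) = 2375 - 1*131 = 2375 - 131 = 2244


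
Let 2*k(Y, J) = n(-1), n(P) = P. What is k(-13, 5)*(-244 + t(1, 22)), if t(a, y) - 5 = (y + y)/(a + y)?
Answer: 5453/46 ≈ 118.54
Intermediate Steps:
t(a, y) = 5 + 2*y/(a + y) (t(a, y) = 5 + (y + y)/(a + y) = 5 + (2*y)/(a + y) = 5 + 2*y/(a + y))
k(Y, J) = -½ (k(Y, J) = (½)*(-1) = -½)
k(-13, 5)*(-244 + t(1, 22)) = -(-244 + (5*1 + 7*22)/(1 + 22))/2 = -(-244 + (5 + 154)/23)/2 = -(-244 + (1/23)*159)/2 = -(-244 + 159/23)/2 = -½*(-5453/23) = 5453/46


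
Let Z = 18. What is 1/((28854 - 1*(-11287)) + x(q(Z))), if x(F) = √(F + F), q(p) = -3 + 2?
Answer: 40141/1611299883 - I*√2/1611299883 ≈ 2.4912e-5 - 8.7768e-10*I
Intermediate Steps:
q(p) = -1
x(F) = √2*√F (x(F) = √(2*F) = √2*√F)
1/((28854 - 1*(-11287)) + x(q(Z))) = 1/((28854 - 1*(-11287)) + √2*√(-1)) = 1/((28854 + 11287) + √2*I) = 1/(40141 + I*√2)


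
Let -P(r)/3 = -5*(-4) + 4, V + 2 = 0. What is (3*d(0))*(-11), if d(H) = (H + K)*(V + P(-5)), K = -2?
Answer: -4884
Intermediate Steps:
V = -2 (V = -2 + 0 = -2)
P(r) = -72 (P(r) = -3*(-5*(-4) + 4) = -3*(20 + 4) = -3*24 = -72)
d(H) = 148 - 74*H (d(H) = (H - 2)*(-2 - 72) = (-2 + H)*(-74) = 148 - 74*H)
(3*d(0))*(-11) = (3*(148 - 74*0))*(-11) = (3*(148 + 0))*(-11) = (3*148)*(-11) = 444*(-11) = -4884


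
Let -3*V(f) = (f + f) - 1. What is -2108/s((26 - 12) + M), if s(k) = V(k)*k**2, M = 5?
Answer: 6324/13357 ≈ 0.47346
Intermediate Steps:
V(f) = 1/3 - 2*f/3 (V(f) = -((f + f) - 1)/3 = -(2*f - 1)/3 = -(-1 + 2*f)/3 = 1/3 - 2*f/3)
s(k) = k**2*(1/3 - 2*k/3) (s(k) = (1/3 - 2*k/3)*k**2 = k**2*(1/3 - 2*k/3))
-2108/s((26 - 12) + M) = -2108*3/((1 - 2*((26 - 12) + 5))*((26 - 12) + 5)**2) = -2108*3/((1 - 2*(14 + 5))*(14 + 5)**2) = -2108*3/(361*(1 - 2*19)) = -2108*3/(361*(1 - 38)) = -2108/((1/3)*361*(-37)) = -2108/(-13357/3) = -2108*(-3/13357) = 6324/13357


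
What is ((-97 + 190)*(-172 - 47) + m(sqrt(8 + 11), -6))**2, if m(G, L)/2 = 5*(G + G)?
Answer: 414822289 - 814680*sqrt(19) ≈ 4.1127e+8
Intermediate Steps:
m(G, L) = 20*G (m(G, L) = 2*(5*(G + G)) = 2*(5*(2*G)) = 2*(10*G) = 20*G)
((-97 + 190)*(-172 - 47) + m(sqrt(8 + 11), -6))**2 = ((-97 + 190)*(-172 - 47) + 20*sqrt(8 + 11))**2 = (93*(-219) + 20*sqrt(19))**2 = (-20367 + 20*sqrt(19))**2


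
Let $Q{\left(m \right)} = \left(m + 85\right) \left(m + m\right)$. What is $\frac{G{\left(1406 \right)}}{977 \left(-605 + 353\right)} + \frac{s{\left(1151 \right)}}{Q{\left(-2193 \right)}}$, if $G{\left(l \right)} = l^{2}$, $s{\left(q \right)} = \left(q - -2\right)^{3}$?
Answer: $\frac{29925532834045}{189693780696} \approx 157.76$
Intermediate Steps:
$s{\left(q \right)} = \left(2 + q\right)^{3}$ ($s{\left(q \right)} = \left(q + 2\right)^{3} = \left(2 + q\right)^{3}$)
$Q{\left(m \right)} = 2 m \left(85 + m\right)$ ($Q{\left(m \right)} = \left(85 + m\right) 2 m = 2 m \left(85 + m\right)$)
$\frac{G{\left(1406 \right)}}{977 \left(-605 + 353\right)} + \frac{s{\left(1151 \right)}}{Q{\left(-2193 \right)}} = \frac{1406^{2}}{977 \left(-605 + 353\right)} + \frac{\left(2 + 1151\right)^{3}}{2 \left(-2193\right) \left(85 - 2193\right)} = \frac{1976836}{977 \left(-252\right)} + \frac{1153^{3}}{2 \left(-2193\right) \left(-2108\right)} = \frac{1976836}{-246204} + \frac{1532808577}{9245688} = 1976836 \left(- \frac{1}{246204}\right) + 1532808577 \cdot \frac{1}{9245688} = - \frac{494209}{61551} + \frac{1532808577}{9245688} = \frac{29925532834045}{189693780696}$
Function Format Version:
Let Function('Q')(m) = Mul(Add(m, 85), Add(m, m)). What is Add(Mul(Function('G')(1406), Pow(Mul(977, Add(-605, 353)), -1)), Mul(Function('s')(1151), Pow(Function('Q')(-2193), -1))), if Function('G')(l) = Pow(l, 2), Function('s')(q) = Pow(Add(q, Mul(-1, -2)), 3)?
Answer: Rational(29925532834045, 189693780696) ≈ 157.76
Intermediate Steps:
Function('s')(q) = Pow(Add(2, q), 3) (Function('s')(q) = Pow(Add(q, 2), 3) = Pow(Add(2, q), 3))
Function('Q')(m) = Mul(2, m, Add(85, m)) (Function('Q')(m) = Mul(Add(85, m), Mul(2, m)) = Mul(2, m, Add(85, m)))
Add(Mul(Function('G')(1406), Pow(Mul(977, Add(-605, 353)), -1)), Mul(Function('s')(1151), Pow(Function('Q')(-2193), -1))) = Add(Mul(Pow(1406, 2), Pow(Mul(977, Add(-605, 353)), -1)), Mul(Pow(Add(2, 1151), 3), Pow(Mul(2, -2193, Add(85, -2193)), -1))) = Add(Mul(1976836, Pow(Mul(977, -252), -1)), Mul(Pow(1153, 3), Pow(Mul(2, -2193, -2108), -1))) = Add(Mul(1976836, Pow(-246204, -1)), Mul(1532808577, Pow(9245688, -1))) = Add(Mul(1976836, Rational(-1, 246204)), Mul(1532808577, Rational(1, 9245688))) = Add(Rational(-494209, 61551), Rational(1532808577, 9245688)) = Rational(29925532834045, 189693780696)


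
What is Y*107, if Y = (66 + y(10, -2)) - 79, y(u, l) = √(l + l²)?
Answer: -1391 + 107*√2 ≈ -1239.7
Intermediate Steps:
Y = -13 + √2 (Y = (66 + √(-2*(1 - 2))) - 79 = (66 + √(-2*(-1))) - 79 = (66 + √2) - 79 = -13 + √2 ≈ -11.586)
Y*107 = (-13 + √2)*107 = -1391 + 107*√2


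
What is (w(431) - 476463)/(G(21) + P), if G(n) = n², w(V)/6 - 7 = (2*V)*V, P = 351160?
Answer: 1752711/351601 ≈ 4.9849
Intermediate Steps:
w(V) = 42 + 12*V² (w(V) = 42 + 6*((2*V)*V) = 42 + 6*(2*V²) = 42 + 12*V²)
(w(431) - 476463)/(G(21) + P) = ((42 + 12*431²) - 476463)/(21² + 351160) = ((42 + 12*185761) - 476463)/(441 + 351160) = ((42 + 2229132) - 476463)/351601 = (2229174 - 476463)*(1/351601) = 1752711*(1/351601) = 1752711/351601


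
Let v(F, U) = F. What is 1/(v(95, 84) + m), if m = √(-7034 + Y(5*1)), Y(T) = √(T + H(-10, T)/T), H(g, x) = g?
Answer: 1/(95 + I*√(7034 - √3)) ≈ 0.0059163 - 0.0052225*I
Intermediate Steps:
Y(T) = √(T - 10/T)
m = √(-7034 + √3) (m = √(-7034 + √(5*1 - 10/(5*1))) = √(-7034 + √(5 - 10/5)) = √(-7034 + √(5 - 10*⅕)) = √(-7034 + √(5 - 2)) = √(-7034 + √3) ≈ 83.859*I)
1/(v(95, 84) + m) = 1/(95 + √(-7034 + √3))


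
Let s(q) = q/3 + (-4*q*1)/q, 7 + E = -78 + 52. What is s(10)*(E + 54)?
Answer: -14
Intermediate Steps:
E = -33 (E = -7 + (-78 + 52) = -7 - 26 = -33)
s(q) = -4 + q/3 (s(q) = q*(⅓) + (-4*q)/q = q/3 - 4 = -4 + q/3)
s(10)*(E + 54) = (-4 + (⅓)*10)*(-33 + 54) = (-4 + 10/3)*21 = -⅔*21 = -14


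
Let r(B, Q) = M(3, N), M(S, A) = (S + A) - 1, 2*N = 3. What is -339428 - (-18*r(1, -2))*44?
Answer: -336656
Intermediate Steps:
N = 3/2 (N = (1/2)*3 = 3/2 ≈ 1.5000)
M(S, A) = -1 + A + S (M(S, A) = (A + S) - 1 = -1 + A + S)
r(B, Q) = 7/2 (r(B, Q) = -1 + 3/2 + 3 = 7/2)
-339428 - (-18*r(1, -2))*44 = -339428 - (-18*7/2)*44 = -339428 - (-63)*44 = -339428 - 1*(-2772) = -339428 + 2772 = -336656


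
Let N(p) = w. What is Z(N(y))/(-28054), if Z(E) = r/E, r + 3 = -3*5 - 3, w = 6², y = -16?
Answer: 7/336648 ≈ 2.0793e-5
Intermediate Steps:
w = 36
N(p) = 36
r = -21 (r = -3 + (-3*5 - 3) = -3 + (-15 - 3) = -3 - 18 = -21)
Z(E) = -21/E
Z(N(y))/(-28054) = -21/36/(-28054) = -21*1/36*(-1/28054) = -7/12*(-1/28054) = 7/336648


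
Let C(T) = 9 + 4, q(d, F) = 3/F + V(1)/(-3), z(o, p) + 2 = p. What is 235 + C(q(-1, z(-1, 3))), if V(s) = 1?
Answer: 248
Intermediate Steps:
z(o, p) = -2 + p
q(d, F) = -⅓ + 3/F (q(d, F) = 3/F + 1/(-3) = 3/F + 1*(-⅓) = 3/F - ⅓ = -⅓ + 3/F)
C(T) = 13
235 + C(q(-1, z(-1, 3))) = 235 + 13 = 248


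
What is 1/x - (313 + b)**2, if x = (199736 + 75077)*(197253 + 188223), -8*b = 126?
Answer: -37440215068092833/423735263952 ≈ -88358.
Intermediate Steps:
b = -63/4 (b = -1/8*126 = -63/4 ≈ -15.750)
x = 105933815988 (x = 274813*385476 = 105933815988)
1/x - (313 + b)**2 = 1/105933815988 - (313 - 63/4)**2 = 1/105933815988 - (1189/4)**2 = 1/105933815988 - 1*1413721/16 = 1/105933815988 - 1413721/16 = -37440215068092833/423735263952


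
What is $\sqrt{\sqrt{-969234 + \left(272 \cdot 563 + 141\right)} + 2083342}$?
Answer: $\sqrt{2083342 + i \sqrt{815957}} \approx 1443.4 + 0.313 i$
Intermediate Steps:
$\sqrt{\sqrt{-969234 + \left(272 \cdot 563 + 141\right)} + 2083342} = \sqrt{\sqrt{-969234 + \left(153136 + 141\right)} + 2083342} = \sqrt{\sqrt{-969234 + 153277} + 2083342} = \sqrt{\sqrt{-815957} + 2083342} = \sqrt{i \sqrt{815957} + 2083342} = \sqrt{2083342 + i \sqrt{815957}}$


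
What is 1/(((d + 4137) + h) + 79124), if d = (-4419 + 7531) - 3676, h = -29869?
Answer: 1/52828 ≈ 1.8929e-5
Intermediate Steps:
d = -564 (d = 3112 - 3676 = -564)
1/(((d + 4137) + h) + 79124) = 1/(((-564 + 4137) - 29869) + 79124) = 1/((3573 - 29869) + 79124) = 1/(-26296 + 79124) = 1/52828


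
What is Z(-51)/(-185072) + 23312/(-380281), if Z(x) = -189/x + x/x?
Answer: -4585949773/74778075559 ≈ -0.061327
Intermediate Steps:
Z(x) = 1 - 189/x (Z(x) = -189/x + 1 = 1 - 189/x)
Z(-51)/(-185072) + 23312/(-380281) = ((-189 - 51)/(-51))/(-185072) + 23312/(-380281) = -1/51*(-240)*(-1/185072) + 23312*(-1/380281) = (80/17)*(-1/185072) - 23312/380281 = -5/196639 - 23312/380281 = -4585949773/74778075559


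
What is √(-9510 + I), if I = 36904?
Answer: √27394 ≈ 165.51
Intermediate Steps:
√(-9510 + I) = √(-9510 + 36904) = √27394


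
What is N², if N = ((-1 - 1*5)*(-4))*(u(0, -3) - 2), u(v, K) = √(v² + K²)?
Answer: 576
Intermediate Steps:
u(v, K) = √(K² + v²)
N = 24 (N = ((-1 - 1*5)*(-4))*(√((-3)² + 0²) - 2) = ((-1 - 5)*(-4))*(√(9 + 0) - 2) = (-6*(-4))*(√9 - 2) = 24*(3 - 2) = 24*1 = 24)
N² = 24² = 576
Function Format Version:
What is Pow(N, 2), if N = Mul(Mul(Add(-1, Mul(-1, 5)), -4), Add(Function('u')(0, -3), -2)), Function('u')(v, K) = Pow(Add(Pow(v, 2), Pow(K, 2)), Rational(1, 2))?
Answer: 576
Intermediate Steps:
Function('u')(v, K) = Pow(Add(Pow(K, 2), Pow(v, 2)), Rational(1, 2))
N = 24 (N = Mul(Mul(Add(-1, Mul(-1, 5)), -4), Add(Pow(Add(Pow(-3, 2), Pow(0, 2)), Rational(1, 2)), -2)) = Mul(Mul(Add(-1, -5), -4), Add(Pow(Add(9, 0), Rational(1, 2)), -2)) = Mul(Mul(-6, -4), Add(Pow(9, Rational(1, 2)), -2)) = Mul(24, Add(3, -2)) = Mul(24, 1) = 24)
Pow(N, 2) = Pow(24, 2) = 576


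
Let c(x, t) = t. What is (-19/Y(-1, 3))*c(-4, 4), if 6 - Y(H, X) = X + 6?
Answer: 76/3 ≈ 25.333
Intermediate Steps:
Y(H, X) = -X (Y(H, X) = 6 - (X + 6) = 6 - (6 + X) = 6 + (-6 - X) = -X)
(-19/Y(-1, 3))*c(-4, 4) = -19/((-1*3))*4 = -19/(-3)*4 = -19*(-⅓)*4 = (19/3)*4 = 76/3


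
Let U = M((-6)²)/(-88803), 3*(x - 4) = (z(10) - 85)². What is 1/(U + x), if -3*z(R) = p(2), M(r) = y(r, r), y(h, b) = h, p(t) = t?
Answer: 88803/217590337 ≈ 0.00040812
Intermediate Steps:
M(r) = r
z(R) = -⅔ (z(R) = -⅓*2 = -⅔)
x = 66157/27 (x = 4 + (-⅔ - 85)²/3 = 4 + (-257/3)²/3 = 4 + (⅓)*(66049/9) = 4 + 66049/27 = 66157/27 ≈ 2450.3)
U = -4/9867 (U = (-6)²/(-88803) = 36*(-1/88803) = -4/9867 ≈ -0.00040539)
1/(U + x) = 1/(-4/9867 + 66157/27) = 1/(217590337/88803) = 88803/217590337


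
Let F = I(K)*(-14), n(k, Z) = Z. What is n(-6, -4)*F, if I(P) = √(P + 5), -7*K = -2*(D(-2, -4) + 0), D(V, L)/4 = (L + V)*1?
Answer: 8*I*√91 ≈ 76.315*I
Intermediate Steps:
D(V, L) = 4*L + 4*V (D(V, L) = 4*((L + V)*1) = 4*(L + V) = 4*L + 4*V)
K = -48/7 (K = -(-2)*((4*(-4) + 4*(-2)) + 0)/7 = -(-2)*((-16 - 8) + 0)/7 = -(-2)*(-24 + 0)/7 = -(-2)*(-24)/7 = -⅐*48 = -48/7 ≈ -6.8571)
I(P) = √(5 + P)
F = -2*I*√91 (F = √(5 - 48/7)*(-14) = √(-13/7)*(-14) = (I*√91/7)*(-14) = -2*I*√91 ≈ -19.079*I)
n(-6, -4)*F = -(-8)*I*√91 = 8*I*√91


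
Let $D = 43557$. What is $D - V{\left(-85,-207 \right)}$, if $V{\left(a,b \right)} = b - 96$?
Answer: $43860$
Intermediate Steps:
$V{\left(a,b \right)} = -96 + b$ ($V{\left(a,b \right)} = b - 96 = -96 + b$)
$D - V{\left(-85,-207 \right)} = 43557 - \left(-96 - 207\right) = 43557 - -303 = 43557 + 303 = 43860$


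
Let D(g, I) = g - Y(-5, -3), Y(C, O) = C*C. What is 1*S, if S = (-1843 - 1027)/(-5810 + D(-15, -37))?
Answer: 287/585 ≈ 0.49060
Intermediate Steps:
Y(C, O) = C**2
D(g, I) = -25 + g (D(g, I) = g - 1*(-5)**2 = g - 1*25 = g - 25 = -25 + g)
S = 287/585 (S = (-1843 - 1027)/(-5810 + (-25 - 15)) = -2870/(-5810 - 40) = -2870/(-5850) = -2870*(-1/5850) = 287/585 ≈ 0.49060)
1*S = 1*(287/585) = 287/585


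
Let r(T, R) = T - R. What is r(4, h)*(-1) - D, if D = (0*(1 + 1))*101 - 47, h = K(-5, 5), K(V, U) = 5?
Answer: 48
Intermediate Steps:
h = 5
D = -47 (D = (0*2)*101 - 47 = 0*101 - 47 = 0 - 47 = -47)
r(4, h)*(-1) - D = (4 - 1*5)*(-1) - 1*(-47) = (4 - 5)*(-1) + 47 = -1*(-1) + 47 = 1 + 47 = 48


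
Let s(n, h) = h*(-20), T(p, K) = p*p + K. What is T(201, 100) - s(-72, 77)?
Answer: 42041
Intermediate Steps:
T(p, K) = K + p**2 (T(p, K) = p**2 + K = K + p**2)
s(n, h) = -20*h
T(201, 100) - s(-72, 77) = (100 + 201**2) - (-20)*77 = (100 + 40401) - 1*(-1540) = 40501 + 1540 = 42041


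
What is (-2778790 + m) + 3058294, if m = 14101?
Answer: 293605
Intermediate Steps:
(-2778790 + m) + 3058294 = (-2778790 + 14101) + 3058294 = -2764689 + 3058294 = 293605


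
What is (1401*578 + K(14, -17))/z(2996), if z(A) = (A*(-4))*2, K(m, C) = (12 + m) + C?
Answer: -809787/23968 ≈ -33.786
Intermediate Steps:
K(m, C) = 12 + C + m
z(A) = -8*A (z(A) = -4*A*2 = -8*A)
(1401*578 + K(14, -17))/z(2996) = (1401*578 + (12 - 17 + 14))/((-8*2996)) = (809778 + 9)/(-23968) = 809787*(-1/23968) = -809787/23968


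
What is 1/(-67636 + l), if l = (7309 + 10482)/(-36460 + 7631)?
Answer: -28829/1949896035 ≈ -1.4785e-5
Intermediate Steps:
l = -17791/28829 (l = 17791/(-28829) = 17791*(-1/28829) = -17791/28829 ≈ -0.61712)
1/(-67636 + l) = 1/(-67636 - 17791/28829) = 1/(-1949896035/28829) = -28829/1949896035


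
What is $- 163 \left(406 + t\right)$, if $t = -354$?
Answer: $-8476$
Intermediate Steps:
$- 163 \left(406 + t\right) = - 163 \left(406 - 354\right) = \left(-163\right) 52 = -8476$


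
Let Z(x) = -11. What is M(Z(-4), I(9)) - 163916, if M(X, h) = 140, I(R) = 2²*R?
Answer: -163776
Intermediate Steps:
I(R) = 4*R
M(Z(-4), I(9)) - 163916 = 140 - 163916 = -163776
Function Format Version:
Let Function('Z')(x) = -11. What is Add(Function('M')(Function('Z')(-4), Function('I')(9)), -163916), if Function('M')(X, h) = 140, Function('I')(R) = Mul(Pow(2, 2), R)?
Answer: -163776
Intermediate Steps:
Function('I')(R) = Mul(4, R)
Add(Function('M')(Function('Z')(-4), Function('I')(9)), -163916) = Add(140, -163916) = -163776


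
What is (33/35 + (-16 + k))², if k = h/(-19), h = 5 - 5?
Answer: 277729/1225 ≈ 226.72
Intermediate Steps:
h = 0
k = 0 (k = 0/(-19) = 0*(-1/19) = 0)
(33/35 + (-16 + k))² = (33/35 + (-16 + 0))² = (33*(1/35) - 16)² = (33/35 - 16)² = (-527/35)² = 277729/1225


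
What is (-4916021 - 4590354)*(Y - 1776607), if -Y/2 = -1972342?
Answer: -20610552990875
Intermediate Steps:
Y = 3944684 (Y = -2*(-1972342) = 3944684)
(-4916021 - 4590354)*(Y - 1776607) = (-4916021 - 4590354)*(3944684 - 1776607) = -9506375*2168077 = -20610552990875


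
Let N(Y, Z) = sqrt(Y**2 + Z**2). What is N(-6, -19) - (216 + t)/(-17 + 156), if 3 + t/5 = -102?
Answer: 309/139 + sqrt(397) ≈ 22.148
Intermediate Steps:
t = -525 (t = -15 + 5*(-102) = -15 - 510 = -525)
N(-6, -19) - (216 + t)/(-17 + 156) = sqrt((-6)**2 + (-19)**2) - (216 - 525)/(-17 + 156) = sqrt(36 + 361) - (-309)/139 = sqrt(397) - (-309)/139 = sqrt(397) - 1*(-309/139) = sqrt(397) + 309/139 = 309/139 + sqrt(397)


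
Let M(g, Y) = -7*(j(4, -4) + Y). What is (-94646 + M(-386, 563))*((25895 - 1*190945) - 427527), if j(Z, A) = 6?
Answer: 58445276933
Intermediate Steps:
M(g, Y) = -42 - 7*Y (M(g, Y) = -7*(6 + Y) = -42 - 7*Y)
(-94646 + M(-386, 563))*((25895 - 1*190945) - 427527) = (-94646 + (-42 - 7*563))*((25895 - 1*190945) - 427527) = (-94646 + (-42 - 3941))*((25895 - 190945) - 427527) = (-94646 - 3983)*(-165050 - 427527) = -98629*(-592577) = 58445276933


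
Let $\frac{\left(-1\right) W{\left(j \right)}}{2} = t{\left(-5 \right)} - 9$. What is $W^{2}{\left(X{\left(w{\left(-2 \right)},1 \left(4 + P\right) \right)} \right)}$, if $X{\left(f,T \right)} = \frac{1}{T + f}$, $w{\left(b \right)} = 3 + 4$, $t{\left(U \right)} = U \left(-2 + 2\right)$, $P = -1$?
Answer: $324$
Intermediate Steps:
$t{\left(U \right)} = 0$ ($t{\left(U \right)} = U 0 = 0$)
$w{\left(b \right)} = 7$
$W{\left(j \right)} = 18$ ($W{\left(j \right)} = - 2 \left(0 - 9\right) = \left(-2\right) \left(-9\right) = 18$)
$W^{2}{\left(X{\left(w{\left(-2 \right)},1 \left(4 + P\right) \right)} \right)} = 18^{2} = 324$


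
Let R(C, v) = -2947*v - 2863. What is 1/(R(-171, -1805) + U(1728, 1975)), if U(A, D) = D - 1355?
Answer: 1/5317092 ≈ 1.8807e-7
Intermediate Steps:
U(A, D) = -1355 + D
R(C, v) = -2863 - 2947*v
1/(R(-171, -1805) + U(1728, 1975)) = 1/((-2863 - 2947*(-1805)) + (-1355 + 1975)) = 1/((-2863 + 5319335) + 620) = 1/(5316472 + 620) = 1/5317092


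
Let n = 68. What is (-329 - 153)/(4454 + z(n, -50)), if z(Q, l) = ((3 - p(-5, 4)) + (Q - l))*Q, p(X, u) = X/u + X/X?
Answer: -482/12699 ≈ -0.037956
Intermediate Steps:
p(X, u) = 1 + X/u (p(X, u) = X/u + 1 = 1 + X/u)
z(Q, l) = Q*(13/4 + Q - l) (z(Q, l) = ((3 - (-5 + 4)/4) + (Q - l))*Q = ((3 - (-1)/4) + (Q - l))*Q = ((3 - 1*(-1/4)) + (Q - l))*Q = ((3 + 1/4) + (Q - l))*Q = (13/4 + (Q - l))*Q = (13/4 + Q - l)*Q = Q*(13/4 + Q - l))
(-329 - 153)/(4454 + z(n, -50)) = (-329 - 153)/(4454 + (1/4)*68*(13 - 4*(-50) + 4*68)) = -482/(4454 + (1/4)*68*(13 + 200 + 272)) = -482/(4454 + (1/4)*68*485) = -482/(4454 + 8245) = -482/12699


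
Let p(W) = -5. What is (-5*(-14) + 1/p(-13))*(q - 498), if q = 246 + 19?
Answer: -81317/5 ≈ -16263.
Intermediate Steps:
q = 265
(-5*(-14) + 1/p(-13))*(q - 498) = (-5*(-14) + 1/(-5))*(265 - 498) = (70 - ⅕)*(-233) = (349/5)*(-233) = -81317/5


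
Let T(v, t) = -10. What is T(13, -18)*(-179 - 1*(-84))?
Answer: 950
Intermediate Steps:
T(13, -18)*(-179 - 1*(-84)) = -10*(-179 - 1*(-84)) = -10*(-179 + 84) = -10*(-95) = 950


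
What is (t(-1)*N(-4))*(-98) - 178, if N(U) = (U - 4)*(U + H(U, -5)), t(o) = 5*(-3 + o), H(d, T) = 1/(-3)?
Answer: 203306/3 ≈ 67769.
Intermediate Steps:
H(d, T) = -⅓
t(o) = -15 + 5*o
N(U) = (-4 + U)*(-⅓ + U) (N(U) = (U - 4)*(U - ⅓) = (-4 + U)*(-⅓ + U))
(t(-1)*N(-4))*(-98) - 178 = ((-15 + 5*(-1))*(4/3 + (-4)² - 13/3*(-4)))*(-98) - 178 = ((-15 - 5)*(4/3 + 16 + 52/3))*(-98) - 178 = -20*104/3*(-98) - 178 = -2080/3*(-98) - 178 = 203840/3 - 178 = 203306/3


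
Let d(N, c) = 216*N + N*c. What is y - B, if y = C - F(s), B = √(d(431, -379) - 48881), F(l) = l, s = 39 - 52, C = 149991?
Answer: 150004 - I*√119134 ≈ 1.5e+5 - 345.16*I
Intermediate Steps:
s = -13
B = I*√119134 (B = √(431*(216 - 379) - 48881) = √(431*(-163) - 48881) = √(-70253 - 48881) = √(-119134) = I*√119134 ≈ 345.16*I)
y = 150004 (y = 149991 - 1*(-13) = 149991 + 13 = 150004)
y - B = 150004 - I*√119134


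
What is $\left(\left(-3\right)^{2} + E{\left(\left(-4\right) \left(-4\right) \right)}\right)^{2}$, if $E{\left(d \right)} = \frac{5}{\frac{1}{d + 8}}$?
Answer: $16641$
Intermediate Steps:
$E{\left(d \right)} = 40 + 5 d$ ($E{\left(d \right)} = \frac{5}{\frac{1}{8 + d}} = 5 \left(8 + d\right) = 40 + 5 d$)
$\left(\left(-3\right)^{2} + E{\left(\left(-4\right) \left(-4\right) \right)}\right)^{2} = \left(\left(-3\right)^{2} + \left(40 + 5 \left(\left(-4\right) \left(-4\right)\right)\right)\right)^{2} = \left(9 + \left(40 + 5 \cdot 16\right)\right)^{2} = \left(9 + \left(40 + 80\right)\right)^{2} = \left(9 + 120\right)^{2} = 129^{2} = 16641$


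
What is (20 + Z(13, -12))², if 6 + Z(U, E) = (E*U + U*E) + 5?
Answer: 85849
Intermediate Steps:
Z(U, E) = -1 + 2*E*U (Z(U, E) = -6 + ((E*U + U*E) + 5) = -6 + ((E*U + E*U) + 5) = -6 + (2*E*U + 5) = -6 + (5 + 2*E*U) = -1 + 2*E*U)
(20 + Z(13, -12))² = (20 + (-1 + 2*(-12)*13))² = (20 + (-1 - 312))² = (20 - 313)² = (-293)² = 85849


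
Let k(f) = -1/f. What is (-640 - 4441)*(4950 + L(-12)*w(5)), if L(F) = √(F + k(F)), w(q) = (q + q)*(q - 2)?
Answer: -25150950 - 25405*I*√429 ≈ -2.5151e+7 - 5.262e+5*I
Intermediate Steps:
w(q) = 2*q*(-2 + q) (w(q) = (2*q)*(-2 + q) = 2*q*(-2 + q))
L(F) = √(F - 1/F)
(-640 - 4441)*(4950 + L(-12)*w(5)) = (-640 - 4441)*(4950 + √(-12 - 1/(-12))*(2*5*(-2 + 5))) = -5081*(4950 + √(-12 - 1*(-1/12))*(2*5*3)) = -5081*(4950 + √(-12 + 1/12)*30) = -5081*(4950 + √(-143/12)*30) = -5081*(4950 + (I*√429/6)*30) = -5081*(4950 + 5*I*√429) = -25150950 - 25405*I*√429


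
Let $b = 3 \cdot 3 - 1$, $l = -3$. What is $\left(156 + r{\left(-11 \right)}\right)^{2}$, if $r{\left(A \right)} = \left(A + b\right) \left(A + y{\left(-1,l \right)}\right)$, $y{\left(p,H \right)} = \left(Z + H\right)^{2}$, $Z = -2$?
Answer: $12996$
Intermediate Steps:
$b = 8$ ($b = 9 - 1 = 8$)
$y{\left(p,H \right)} = \left(-2 + H\right)^{2}$
$r{\left(A \right)} = \left(8 + A\right) \left(25 + A\right)$ ($r{\left(A \right)} = \left(A + 8\right) \left(A + \left(-2 - 3\right)^{2}\right) = \left(8 + A\right) \left(A + \left(-5\right)^{2}\right) = \left(8 + A\right) \left(A + 25\right) = \left(8 + A\right) \left(25 + A\right)$)
$\left(156 + r{\left(-11 \right)}\right)^{2} = \left(156 + \left(200 + \left(-11\right)^{2} + 33 \left(-11\right)\right)\right)^{2} = \left(156 + \left(200 + 121 - 363\right)\right)^{2} = \left(156 - 42\right)^{2} = 114^{2} = 12996$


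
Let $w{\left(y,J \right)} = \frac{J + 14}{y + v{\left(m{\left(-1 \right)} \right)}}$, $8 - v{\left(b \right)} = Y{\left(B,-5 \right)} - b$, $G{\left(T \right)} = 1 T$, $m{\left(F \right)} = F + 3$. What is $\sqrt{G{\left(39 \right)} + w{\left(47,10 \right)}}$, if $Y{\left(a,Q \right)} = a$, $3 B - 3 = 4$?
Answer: $\frac{7 \sqrt{1353}}{41} \approx 6.2801$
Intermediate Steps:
$m{\left(F \right)} = 3 + F$
$B = \frac{7}{3}$ ($B = 1 + \frac{1}{3} \cdot 4 = 1 + \frac{4}{3} = \frac{7}{3} \approx 2.3333$)
$G{\left(T \right)} = T$
$v{\left(b \right)} = \frac{17}{3} + b$ ($v{\left(b \right)} = 8 - \left(\frac{7}{3} - b\right) = 8 + \left(- \frac{7}{3} + b\right) = \frac{17}{3} + b$)
$w{\left(y,J \right)} = \frac{14 + J}{\frac{23}{3} + y}$ ($w{\left(y,J \right)} = \frac{J + 14}{y + \left(\frac{17}{3} + \left(3 - 1\right)\right)} = \frac{14 + J}{y + \left(\frac{17}{3} + 2\right)} = \frac{14 + J}{y + \frac{23}{3}} = \frac{14 + J}{\frac{23}{3} + y}$)
$\sqrt{G{\left(39 \right)} + w{\left(47,10 \right)}} = \sqrt{39 + \frac{3 \left(14 + 10\right)}{23 + 3 \cdot 47}} = \sqrt{39 + 3 \frac{1}{23 + 141} \cdot 24} = \sqrt{39 + 3 \cdot \frac{1}{164} \cdot 24} = \sqrt{39 + \frac{18}{41}} = \sqrt{\frac{1617}{41}} = \frac{7 \sqrt{1353}}{41}$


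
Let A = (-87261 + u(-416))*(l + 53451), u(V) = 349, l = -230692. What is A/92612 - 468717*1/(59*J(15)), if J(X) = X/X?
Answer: 216362249731/1366027 ≈ 1.5839e+5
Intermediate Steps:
J(X) = 1
A = 15404369792 (A = (-87261 + 349)*(-230692 + 53451) = -86912*(-177241) = 15404369792)
A/92612 - 468717*1/(59*J(15)) = 15404369792/92612 - 468717/(1*59) = 15404369792*(1/92612) - 468717/59 = 3851092448/23153 - 468717*1/59 = 3851092448/23153 - 468717/59 = 216362249731/1366027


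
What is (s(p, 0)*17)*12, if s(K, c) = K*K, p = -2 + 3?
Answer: 204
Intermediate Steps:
p = 1
s(K, c) = K²
(s(p, 0)*17)*12 = (1²*17)*12 = (1*17)*12 = 17*12 = 204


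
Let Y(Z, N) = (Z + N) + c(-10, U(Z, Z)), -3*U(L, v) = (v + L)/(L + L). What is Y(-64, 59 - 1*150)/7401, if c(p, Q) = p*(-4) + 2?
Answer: -113/7401 ≈ -0.015268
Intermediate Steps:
U(L, v) = -(L + v)/(6*L) (U(L, v) = -(v + L)/(3*(L + L)) = -(L + v)/(3*(2*L)) = -(L + v)*1/(2*L)/3 = -(L + v)/(6*L))
c(p, Q) = 2 - 4*p (c(p, Q) = -4*p + 2 = 2 - 4*p)
Y(Z, N) = 42 + N + Z (Y(Z, N) = (Z + N) + (2 - 4*(-10)) = (N + Z) + (2 + 40) = (N + Z) + 42 = 42 + N + Z)
Y(-64, 59 - 1*150)/7401 = (42 + (59 - 1*150) - 64)/7401 = (42 + (59 - 150) - 64)*(1/7401) = (42 - 91 - 64)*(1/7401) = -113*1/7401 = -113/7401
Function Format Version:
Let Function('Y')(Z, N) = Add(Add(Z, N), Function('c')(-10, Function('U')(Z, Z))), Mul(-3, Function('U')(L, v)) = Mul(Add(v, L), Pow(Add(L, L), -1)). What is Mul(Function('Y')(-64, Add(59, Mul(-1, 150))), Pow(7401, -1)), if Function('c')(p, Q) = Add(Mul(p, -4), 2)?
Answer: Rational(-113, 7401) ≈ -0.015268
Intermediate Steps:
Function('U')(L, v) = Mul(Rational(-1, 6), Pow(L, -1), Add(L, v)) (Function('U')(L, v) = Mul(Rational(-1, 3), Mul(Add(v, L), Pow(Add(L, L), -1))) = Mul(Rational(-1, 3), Mul(Add(L, v), Pow(Mul(2, L), -1))) = Mul(Rational(-1, 3), Mul(Add(L, v), Mul(Rational(1, 2), Pow(L, -1)))) = Mul(Rational(-1, 3), Mul(Rational(1, 2), Pow(L, -1), Add(L, v))) = Mul(Rational(-1, 6), Pow(L, -1), Add(L, v)))
Function('c')(p, Q) = Add(2, Mul(-4, p)) (Function('c')(p, Q) = Add(Mul(-4, p), 2) = Add(2, Mul(-4, p)))
Function('Y')(Z, N) = Add(42, N, Z) (Function('Y')(Z, N) = Add(Add(Z, N), Add(2, Mul(-4, -10))) = Add(Add(N, Z), Add(2, 40)) = Add(Add(N, Z), 42) = Add(42, N, Z))
Mul(Function('Y')(-64, Add(59, Mul(-1, 150))), Pow(7401, -1)) = Mul(Add(42, Add(59, Mul(-1, 150)), -64), Pow(7401, -1)) = Mul(Add(42, Add(59, -150), -64), Rational(1, 7401)) = Mul(Add(42, -91, -64), Rational(1, 7401)) = Mul(-113, Rational(1, 7401)) = Rational(-113, 7401)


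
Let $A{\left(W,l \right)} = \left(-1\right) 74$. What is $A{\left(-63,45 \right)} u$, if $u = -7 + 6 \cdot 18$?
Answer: $-7474$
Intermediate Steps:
$u = 101$ ($u = -7 + 108 = 101$)
$A{\left(W,l \right)} = -74$
$A{\left(-63,45 \right)} u = \left(-74\right) 101 = -7474$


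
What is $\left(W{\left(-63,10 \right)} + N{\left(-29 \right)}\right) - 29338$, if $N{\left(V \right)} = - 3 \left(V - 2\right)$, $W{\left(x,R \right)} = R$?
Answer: $-29235$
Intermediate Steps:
$N{\left(V \right)} = 6 - 3 V$ ($N{\left(V \right)} = - 3 \left(-2 + V\right) = - (-6 + 3 V) = 6 - 3 V$)
$\left(W{\left(-63,10 \right)} + N{\left(-29 \right)}\right) - 29338 = \left(10 + \left(6 - -87\right)\right) - 29338 = \left(10 + \left(6 + 87\right)\right) - 29338 = \left(10 + 93\right) - 29338 = 103 - 29338 = -29235$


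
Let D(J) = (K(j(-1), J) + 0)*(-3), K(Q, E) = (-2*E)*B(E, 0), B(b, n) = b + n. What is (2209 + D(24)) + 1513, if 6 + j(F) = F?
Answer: 7178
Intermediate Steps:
j(F) = -6 + F
K(Q, E) = -2*E² (K(Q, E) = (-2*E)*(E + 0) = (-2*E)*E = -2*E²)
D(J) = 6*J² (D(J) = (-2*J² + 0)*(-3) = -2*J²*(-3) = 6*J²)
(2209 + D(24)) + 1513 = (2209 + 6*24²) + 1513 = (2209 + 6*576) + 1513 = (2209 + 3456) + 1513 = 5665 + 1513 = 7178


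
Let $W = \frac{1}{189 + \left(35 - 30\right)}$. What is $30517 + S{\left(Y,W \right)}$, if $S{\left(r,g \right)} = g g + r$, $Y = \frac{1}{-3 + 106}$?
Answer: $\frac{118299432375}{3876508} \approx 30517.0$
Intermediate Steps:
$Y = \frac{1}{103} \approx 0.0097087$
$W = \frac{1}{194}$ ($W = \frac{1}{189 + 5} = \frac{1}{194} \approx 0.0051546$)
$S{\left(r,g \right)} = r + g^{2}$ ($S{\left(r,g \right)} = g^{2} + r = r + g^{2}$)
$30517 + S{\left(Y,W \right)} = 30517 + \left(\frac{1}{103} + \left(\frac{1}{194}\right)^{2}\right) = 30517 + \left(\frac{1}{103} + \frac{1}{37636}\right) = 30517 + \frac{37739}{3876508} = \frac{118299432375}{3876508}$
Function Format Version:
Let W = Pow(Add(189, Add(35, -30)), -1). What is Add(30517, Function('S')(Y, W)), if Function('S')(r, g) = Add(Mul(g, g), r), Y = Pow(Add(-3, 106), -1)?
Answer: Rational(118299432375, 3876508) ≈ 30517.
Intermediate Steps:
Y = Rational(1, 103) (Y = Pow(103, -1) = Rational(1, 103) ≈ 0.0097087)
W = Rational(1, 194) (W = Pow(Add(189, 5), -1) = Pow(194, -1) = Rational(1, 194) ≈ 0.0051546)
Function('S')(r, g) = Add(r, Pow(g, 2)) (Function('S')(r, g) = Add(Pow(g, 2), r) = Add(r, Pow(g, 2)))
Add(30517, Function('S')(Y, W)) = Add(30517, Add(Rational(1, 103), Pow(Rational(1, 194), 2))) = Add(30517, Add(Rational(1, 103), Rational(1, 37636))) = Add(30517, Rational(37739, 3876508)) = Rational(118299432375, 3876508)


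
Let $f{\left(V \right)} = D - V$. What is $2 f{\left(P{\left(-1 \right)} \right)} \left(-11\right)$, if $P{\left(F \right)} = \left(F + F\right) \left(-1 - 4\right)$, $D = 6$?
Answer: $88$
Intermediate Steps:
$P{\left(F \right)} = - 10 F$ ($P{\left(F \right)} = 2 F \left(-5\right) = - 10 F$)
$f{\left(V \right)} = 6 - V$
$2 f{\left(P{\left(-1 \right)} \right)} \left(-11\right) = 2 \left(6 - \left(-10\right) \left(-1\right)\right) \left(-11\right) = 2 \left(6 - 10\right) \left(-11\right) = 2 \left(-4\right) \left(-11\right) = \left(-8\right) \left(-11\right) = 88$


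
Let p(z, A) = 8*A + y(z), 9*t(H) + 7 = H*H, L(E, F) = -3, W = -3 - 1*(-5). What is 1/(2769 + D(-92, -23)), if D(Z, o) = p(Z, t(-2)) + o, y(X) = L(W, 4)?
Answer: 3/8221 ≈ 0.00036492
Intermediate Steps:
W = 2 (W = -3 + 5 = 2)
y(X) = -3
t(H) = -7/9 + H²/9 (t(H) = -7/9 + (H*H)/9 = -7/9 + H²/9)
p(z, A) = -3 + 8*A (p(z, A) = 8*A - 3 = -3 + 8*A)
D(Z, o) = -17/3 + o (D(Z, o) = (-3 + 8*(-7/9 + (⅑)*(-2)²)) + o = (-3 + 8*(-7/9 + (⅑)*4)) + o = (-3 + 8*(-7/9 + 4/9)) + o = (-3 + 8*(-⅓)) + o = (-3 - 8/3) + o = -17/3 + o)
1/(2769 + D(-92, -23)) = 1/(2769 + (-17/3 - 23)) = 1/(2769 - 86/3) = 1/(8221/3) = 3/8221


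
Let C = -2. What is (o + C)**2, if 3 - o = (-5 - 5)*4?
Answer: 1681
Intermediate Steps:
o = 43 (o = 3 - (-5 - 5)*4 = 3 - (-10)*4 = 3 - 1*(-40) = 3 + 40 = 43)
(o + C)**2 = (43 - 2)**2 = 41**2 = 1681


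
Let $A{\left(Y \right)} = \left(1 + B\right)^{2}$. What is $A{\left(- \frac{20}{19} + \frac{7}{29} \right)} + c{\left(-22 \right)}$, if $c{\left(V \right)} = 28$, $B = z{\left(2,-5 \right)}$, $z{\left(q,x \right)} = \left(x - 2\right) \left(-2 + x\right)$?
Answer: $2528$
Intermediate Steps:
$z{\left(q,x \right)} = \left(-2 + x\right)^{2}$ ($z{\left(q,x \right)} = \left(-2 + x\right) \left(-2 + x\right) = \left(-2 + x\right)^{2}$)
$B = 49$ ($B = \left(-2 - 5\right)^{2} = \left(-7\right)^{2} = 49$)
$A{\left(Y \right)} = 2500$ ($A{\left(Y \right)} = \left(1 + 49\right)^{2} = 50^{2} = 2500$)
$A{\left(- \frac{20}{19} + \frac{7}{29} \right)} + c{\left(-22 \right)} = 2500 + 28 = 2528$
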